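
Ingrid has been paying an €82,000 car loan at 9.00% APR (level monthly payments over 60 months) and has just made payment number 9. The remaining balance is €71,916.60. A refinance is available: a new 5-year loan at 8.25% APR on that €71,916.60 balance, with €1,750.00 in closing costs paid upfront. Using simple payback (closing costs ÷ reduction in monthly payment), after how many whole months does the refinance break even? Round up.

Current payment = 82,000 × 9%/12 / (1 − (1+0.0075000)^−60) = €1,702.19.
Refinanced payment = 71,916.60 × 0.0068750 / (1 − (1+0.0068750)^−60) = €1,466.83.
Monthly savings = €1,702.19 − €1,466.83 = €235.36.
Break-even = €1,750.00 / €235.36 = 7.44 → 8 months.

8 months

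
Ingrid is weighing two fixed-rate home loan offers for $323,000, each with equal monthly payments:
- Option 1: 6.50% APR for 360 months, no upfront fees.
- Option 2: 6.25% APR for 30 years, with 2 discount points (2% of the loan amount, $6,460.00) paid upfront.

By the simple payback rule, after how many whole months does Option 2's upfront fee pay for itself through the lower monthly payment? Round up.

123 months

Option 1: monthly rate = 6.5%/12 = 0.0054167; payment = 323,000 × 0.0054167 / (1 − (1+0.0054167)^−360) = $2,041.58.
Option 2: monthly rate = 6.25%/12 = 0.0052083; payment = 323,000 × 0.0052083 / (1 − (1+0.0052083)^−360) = $1,988.77.
Monthly savings = $2,041.58 − $1,988.77 = $52.81.
Break-even = $6,460.00 / $52.81 = 122.33 → 123 months.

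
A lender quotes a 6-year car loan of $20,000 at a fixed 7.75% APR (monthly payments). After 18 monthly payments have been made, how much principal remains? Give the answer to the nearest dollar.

With monthly rate i = 7.75%/12 = 0.0064583, the balance after k of n payments is P · [(1+i)^n − (1+i)^k] / [(1+i)^n − 1].
(1+0.0064583)^72 = 1.58963570 and (1+0.0064583)^18 = 1.12285687, so the balance is 20,000 × (1.58963570 − 1.12285687) / (1.58963570 − 1) = $15,832.79.

$15,833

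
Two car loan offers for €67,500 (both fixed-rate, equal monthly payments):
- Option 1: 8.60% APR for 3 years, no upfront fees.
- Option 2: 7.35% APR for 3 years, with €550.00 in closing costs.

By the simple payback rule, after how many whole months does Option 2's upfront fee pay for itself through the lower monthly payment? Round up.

Option 1: monthly rate = 8.6%/12 = 0.0071667; payment = 67,500 × 0.0071667 / (1 − (1+0.0071667)^−36) = €2,133.94.
Option 2: monthly rate = 7.35%/12 = 0.0061250; payment = 67,500 × 0.0061250 / (1 − (1+0.0061250)^−36) = €2,095.02.
Monthly savings = €2,133.94 − €2,095.02 = €38.92.
Break-even = €550.00 / €38.92 = 14.13 → 15 months.

15 months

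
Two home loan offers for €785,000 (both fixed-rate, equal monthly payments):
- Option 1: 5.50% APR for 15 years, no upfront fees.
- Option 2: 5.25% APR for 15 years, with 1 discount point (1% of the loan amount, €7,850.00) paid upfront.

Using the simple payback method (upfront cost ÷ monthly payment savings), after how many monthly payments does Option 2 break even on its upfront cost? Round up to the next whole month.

76 months

Option 1: monthly rate = 5.5%/12 = 0.0045833; payment = 785,000 × 0.0045833 / (1 − (1+0.0045833)^−180) = €6,414.11.
Option 2: at 5.25% the monthly rate is 0.0043750, so the payment is 785,000 × 0.0043750 / (1 − 1.0043750^−180) = €6,310.44.
Monthly savings = €6,414.11 − €6,310.44 = €103.67.
Break-even = €7,850.00 / €103.67 = 75.72 → 76 months.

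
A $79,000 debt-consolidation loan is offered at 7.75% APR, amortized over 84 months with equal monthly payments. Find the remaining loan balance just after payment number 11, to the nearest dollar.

With monthly rate i = 7.75%/12 = 0.0064583, the balance after k of n payments is P · [(1+i)^n − (1+i)^k] / [(1+i)^n − 1].
(1+0.0064583)^84 = 1.71730411 and (1+0.0064583)^11 = 1.07338075, so the balance is 79,000 × (1.71730411 − 1.07338075) / (1.71730411 − 1) = $70,918.24.

$70,918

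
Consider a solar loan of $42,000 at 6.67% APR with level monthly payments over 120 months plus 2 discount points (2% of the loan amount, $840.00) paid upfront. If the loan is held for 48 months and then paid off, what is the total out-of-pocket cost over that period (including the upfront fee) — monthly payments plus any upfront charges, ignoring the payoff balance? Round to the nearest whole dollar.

Monthly rate = 6.67%/12 = 0.0055583; payment = 42,000 × 0.0055583 / (1 − (1+0.0055583)^−120) = $480.54.
Total outlay = 48 × $480.54 + $840.00 = $23,905.92.

$23,906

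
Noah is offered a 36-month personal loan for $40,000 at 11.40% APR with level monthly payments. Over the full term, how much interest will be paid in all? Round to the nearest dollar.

$7,417

Monthly rate = 11.4%/12 = 0.0095000; payment = 40,000 × 0.0095000 / (1 − (1+0.0095000)^−36) = $1,317.14.
Total paid = 36 × $1,317.14 = $47,417.04; interest = $47,417.04 − $40,000 = $7,417.04.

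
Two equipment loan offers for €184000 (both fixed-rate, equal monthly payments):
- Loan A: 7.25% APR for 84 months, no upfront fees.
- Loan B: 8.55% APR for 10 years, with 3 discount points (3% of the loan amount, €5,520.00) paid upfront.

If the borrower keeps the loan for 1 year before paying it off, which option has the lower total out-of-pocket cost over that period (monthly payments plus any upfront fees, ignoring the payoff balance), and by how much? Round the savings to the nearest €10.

Loan A: at 7.25% the monthly rate is 0.0060417, so the payment is 184,000 × 0.0060417 / (1 − 1.0060417^−84) = €2,799.59.
Loan B: monthly rate = 8.55%/12 = 0.0071250; payment = 184,000 × 0.0071250 / (1 − (1+0.0071250)^−120) = €2,286.26.
Over 12 months: Loan A costs 12 × €2,799.59 = €33,595.08; Loan B costs 12 × €2,286.26 + €5,520.00 = €32,955.12.
Loan B is cheaper by €33,595.08 − €32,955.12 = €639.96.

Loan B by €640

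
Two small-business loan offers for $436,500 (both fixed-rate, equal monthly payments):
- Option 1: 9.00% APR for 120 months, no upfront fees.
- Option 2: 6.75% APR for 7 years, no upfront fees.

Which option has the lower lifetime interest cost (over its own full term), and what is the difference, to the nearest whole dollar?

Option 1: monthly rate = 9%/12 = 0.0075000; payment = 436,500 × 0.0075000 / (1 − (1+0.0075000)^−120) = $5,529.40.
Total interest on Option 1 = 120 × $5,529.40 − $436,500 = $227,028.00.
Option 2: at 6.75% the monthly rate is 0.0056250, so the payment is 436,500 × 0.0056250 / (1 − 1.0056250^−84) = $6,534.74.
Total interest on Option 2 = 84 × $6,534.74 − $436,500 = $112,418.16.
Option 2 is lower by $114,609.84.

Option 2 by $114,610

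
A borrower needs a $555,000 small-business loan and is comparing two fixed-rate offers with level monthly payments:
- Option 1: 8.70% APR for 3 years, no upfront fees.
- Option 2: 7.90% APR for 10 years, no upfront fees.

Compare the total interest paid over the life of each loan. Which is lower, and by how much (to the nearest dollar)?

Option 1: monthly rate = 8.7%/12 = 0.0072500; payment = 555,000 × 0.0072500 / (1 − (1+0.0072500)^−36) = $17,571.46.
Total interest on Option 1 = 36 × $17,571.46 − $555,000 = $77,572.56.
Option 2: monthly rate = 7.9%/12 = 0.0065833; payment = 555,000 × 0.0065833 / (1 − (1+0.0065833)^−120) = $6,704.39.
Total interest on Option 2 = 120 × $6,704.39 − $555,000 = $249,526.80.
Option 1 is lower by $171,954.24.

Option 1 by $171,954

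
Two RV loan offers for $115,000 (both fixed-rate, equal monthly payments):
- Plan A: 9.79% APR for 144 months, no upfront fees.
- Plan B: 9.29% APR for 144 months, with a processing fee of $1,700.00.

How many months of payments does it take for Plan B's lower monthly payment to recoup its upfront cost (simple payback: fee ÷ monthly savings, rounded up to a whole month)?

Plan A: at 9.79% the monthly rate is 0.0081583, so the payment is 115,000 × 0.0081583 / (1 − 1.0081583^−144) = $1,360.43.
Plan B: at 9.29% the monthly rate is 0.0077417, so the payment is 115,000 × 0.0077417 / (1 − 1.0077417^−144) = $1,327.59.
Monthly savings = $1,360.43 − $1,327.59 = $32.84.
Break-even = $1,700.00 / $32.84 = 51.77 → 52 months.

52 months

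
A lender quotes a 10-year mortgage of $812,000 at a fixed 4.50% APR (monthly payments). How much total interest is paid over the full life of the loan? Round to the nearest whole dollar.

At 4.50% the monthly rate is 0.0037500, so the payment is 812,000 × 0.0037500 / (1 − 1.0037500^−120) = $8,415.44.
Total paid = 120 × $8,415.44 = $1,009,852.80; interest = $1,009,852.80 − $812,000 = $197,852.80.

$197,853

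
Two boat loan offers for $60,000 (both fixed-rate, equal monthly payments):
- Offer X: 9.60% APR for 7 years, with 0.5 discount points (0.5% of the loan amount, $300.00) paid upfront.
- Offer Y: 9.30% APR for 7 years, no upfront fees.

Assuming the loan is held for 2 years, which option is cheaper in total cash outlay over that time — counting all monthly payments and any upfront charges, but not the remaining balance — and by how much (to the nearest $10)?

Offer Y by $520

Offer X: monthly rate = 9.6%/12 = 0.0080000; payment = 60,000 × 0.0080000 / (1 − (1+0.0080000)^−84) = $983.71.
Offer Y: monthly rate = 9.3%/12 = 0.0077500; payment = 60,000 × 0.0077500 / (1 − (1+0.0077500)^−84) = $974.50.
Over 24 months: Offer X costs 24 × $983.71 + $300.00 = $23,909.04; Offer Y costs 24 × $974.50 = $23,388.00.
Offer Y is cheaper by $23,909.04 − $23,388.00 = $521.04.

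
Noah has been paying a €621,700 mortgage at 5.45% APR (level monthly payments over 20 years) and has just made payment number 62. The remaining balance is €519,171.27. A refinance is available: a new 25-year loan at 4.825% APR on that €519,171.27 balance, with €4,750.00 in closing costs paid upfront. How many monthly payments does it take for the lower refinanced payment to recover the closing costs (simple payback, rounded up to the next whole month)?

Current payment = 621,700 × 5.45%/12 / (1 − (1+0.0045417)^−240) = €4,259.06.
Refinanced payment = 519,171.27 × 0.0040208 / (1 − (1+0.0040208)^−300) = €2,982.33.
Monthly savings = €4,259.06 − €2,982.33 = €1,276.73.
Break-even = €4,750.00 / €1,276.73 = 3.72 → 4 months.

4 months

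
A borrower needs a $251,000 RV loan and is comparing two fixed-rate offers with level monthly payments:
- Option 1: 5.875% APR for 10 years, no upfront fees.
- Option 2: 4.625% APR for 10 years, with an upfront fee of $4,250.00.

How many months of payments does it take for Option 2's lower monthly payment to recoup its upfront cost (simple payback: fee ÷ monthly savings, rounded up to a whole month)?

28 months

Option 1: at 5.875% the monthly rate is 0.0048958, so the payment is 251,000 × 0.0048958 / (1 − 1.0048958^−120) = $2,770.88.
Option 2: monthly rate = 4.625%/12 = 0.0038542; payment = 251,000 × 0.0038542 / (1 − (1+0.0038542)^−120) = $2,616.47.
Monthly savings = $2,770.88 − $2,616.47 = $154.41.
Break-even = $4,250.00 / $154.41 = 27.52 → 28 months.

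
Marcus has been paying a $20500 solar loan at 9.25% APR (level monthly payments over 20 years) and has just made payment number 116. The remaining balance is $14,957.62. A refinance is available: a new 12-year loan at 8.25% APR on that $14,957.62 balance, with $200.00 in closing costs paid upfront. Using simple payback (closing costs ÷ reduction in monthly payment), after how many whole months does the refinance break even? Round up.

Current payment = 20,500 × 9.25%/12 / (1 − (1+0.0077083)^−240) = $187.75.
Refinanced payment = 14,957.62 × 0.0068750 / (1 − (1+0.0068750)^−144) = $163.97.
Monthly savings = $187.75 − $163.97 = $23.78.
Break-even = $200.00 / $23.78 = 8.41 → 9 months.

9 months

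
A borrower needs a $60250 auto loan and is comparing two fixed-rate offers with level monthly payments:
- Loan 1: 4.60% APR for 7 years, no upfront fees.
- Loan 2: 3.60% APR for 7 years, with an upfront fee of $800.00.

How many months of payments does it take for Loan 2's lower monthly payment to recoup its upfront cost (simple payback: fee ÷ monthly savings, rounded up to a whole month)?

29 months

Loan 1: monthly rate = 4.6%/12 = 0.0038333; payment = 60,250 × 0.0038333 / (1 − (1+0.0038333)^−84) = $840.29.
Loan 2: monthly rate = 3.6%/12 = 0.0030000; payment = 60,250 × 0.0030000 / (1 − (1+0.0030000)^−84) = $812.50.
Monthly savings = $840.29 − $812.50 = $27.79.
Break-even = $800.00 / $27.79 = 28.79 → 29 months.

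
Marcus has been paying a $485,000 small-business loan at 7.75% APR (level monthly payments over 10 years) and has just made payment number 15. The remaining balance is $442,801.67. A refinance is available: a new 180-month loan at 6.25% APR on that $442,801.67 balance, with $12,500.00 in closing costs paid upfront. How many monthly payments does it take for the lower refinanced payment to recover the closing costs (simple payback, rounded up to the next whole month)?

7 months

Current payment = 485,000 × 7.75%/12 / (1 − (1+0.0064583)^−120) = $5,820.52.
Refinanced payment = 442,801.67 × 0.0052083 / (1 − (1+0.0052083)^−180) = $3,796.68.
Monthly savings = $5,820.52 − $3,796.68 = $2,023.84.
Break-even = $12,500.00 / $2,023.84 = 6.18 → 7 months.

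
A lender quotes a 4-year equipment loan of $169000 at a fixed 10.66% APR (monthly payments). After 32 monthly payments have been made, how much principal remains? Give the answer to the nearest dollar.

With monthly rate i = 10.66%/12 = 0.0088833, the balance after k of n payments is P · [(1+i)^n − (1+i)^k] / [(1+i)^n − 1].
(1+0.0088833)^48 = 1.52885214 and (1+0.0088833)^32 = 1.32712039, so the balance is 169,000 × (1.52885214 − 1.32712039) / (1.52885214 − 1) = $64,465.40.

$64,465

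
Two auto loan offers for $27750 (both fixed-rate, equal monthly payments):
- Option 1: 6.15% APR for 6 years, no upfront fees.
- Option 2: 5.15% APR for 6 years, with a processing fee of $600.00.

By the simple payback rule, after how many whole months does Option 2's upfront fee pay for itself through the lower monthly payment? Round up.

47 months

Option 1: monthly rate = 6.15%/12 = 0.0051250; payment = 27,750 × 0.0051250 / (1 − (1+0.0051250)^−72) = $461.87.
Option 2: at 5.15% the monthly rate is 0.0042917, so the payment is 27,750 × 0.0042917 / (1 − 1.0042917^−72) = $448.85.
Monthly savings = $461.87 − $448.85 = $13.02.
Break-even = $600.00 / $13.02 = 46.08 → 47 months.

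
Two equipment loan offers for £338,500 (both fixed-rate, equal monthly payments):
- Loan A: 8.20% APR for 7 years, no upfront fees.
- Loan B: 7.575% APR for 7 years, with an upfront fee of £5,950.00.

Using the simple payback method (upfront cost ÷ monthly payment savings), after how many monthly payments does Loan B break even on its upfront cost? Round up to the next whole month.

Loan A: at 8.20% the monthly rate is 0.0068333, so the payment is 338,500 × 0.0068333 / (1 − 1.0068333^−84) = £5,309.73.
Loan B: at 7.575% the monthly rate is 0.0063125, so the payment is 338,500 × 0.0063125 / (1 − 1.0063125^−84) = £5,204.54.
Monthly savings = £5,309.73 − £5,204.54 = £105.19.
Break-even = £5,950.00 / £105.19 = 56.56 → 57 months.

57 months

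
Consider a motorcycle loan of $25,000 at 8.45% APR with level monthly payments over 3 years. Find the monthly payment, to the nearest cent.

$788.61

Monthly rate = 8.45%/12 = 0.0070417; payment = 25,000 × 0.0070417 / (1 − (1+0.0070417)^−36) = $788.61.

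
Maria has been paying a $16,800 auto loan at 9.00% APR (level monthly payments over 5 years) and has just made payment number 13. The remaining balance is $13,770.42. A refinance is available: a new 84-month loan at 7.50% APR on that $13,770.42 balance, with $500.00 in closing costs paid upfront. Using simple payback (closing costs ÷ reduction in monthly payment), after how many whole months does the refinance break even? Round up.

4 months

Current payment = 16,800 × 9%/12 / (1 − (1+0.0075000)^−60) = $348.74.
Refinanced payment = 13,770.42 × 0.0062500 / (1 − (1+0.0062500)^−84) = $211.21.
Monthly savings = $348.74 − $211.21 = $137.53.
Break-even = $500.00 / $137.53 = 3.64 → 4 months.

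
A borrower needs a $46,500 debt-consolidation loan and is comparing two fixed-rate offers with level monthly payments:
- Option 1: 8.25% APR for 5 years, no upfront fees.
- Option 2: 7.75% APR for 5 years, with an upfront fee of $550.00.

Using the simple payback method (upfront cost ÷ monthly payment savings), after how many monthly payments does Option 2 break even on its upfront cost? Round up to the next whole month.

Option 1: monthly rate = 8.25%/12 = 0.0068750; payment = 46,500 × 0.0068750 / (1 − (1+0.0068750)^−60) = $948.43.
Option 2: at 7.75% the monthly rate is 0.0064583, so the payment is 46,500 × 0.0064583 / (1 − 1.0064583^−60) = $937.30.
Monthly savings = $948.43 − $937.30 = $11.13.
Break-even = $550.00 / $11.13 = 49.42 → 50 months.

50 months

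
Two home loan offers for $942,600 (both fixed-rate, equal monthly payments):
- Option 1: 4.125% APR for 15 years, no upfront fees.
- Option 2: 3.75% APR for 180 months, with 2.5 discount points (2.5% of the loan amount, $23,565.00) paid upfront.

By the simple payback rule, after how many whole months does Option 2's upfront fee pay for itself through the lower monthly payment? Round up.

Option 1: monthly rate = 4.125%/12 = 0.0034375; payment = 942,600 × 0.0034375 / (1 − (1+0.0034375)^−180) = $7,031.49.
Option 2: at 3.75% the monthly rate is 0.0031250, so the payment is 942,600 × 0.0031250 / (1 − 1.0031250^−180) = $6,854.80.
Monthly savings = $7,031.49 − $6,854.80 = $176.69.
Break-even = $23,565.00 / $176.69 = 133.37 → 134 months.

134 months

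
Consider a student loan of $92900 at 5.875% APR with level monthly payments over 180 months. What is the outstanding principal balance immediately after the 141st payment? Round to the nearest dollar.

With monthly rate i = 5.875%/12 = 0.0048958, the balance after k of n payments is P · [(1+i)^n − (1+i)^k] / [(1+i)^n − 1].
(1+0.0048958)^180 = 2.40873036 and (1+0.0048958)^141 = 1.99098237, so the balance is 92,900 × (2.40873036 − 1.99098237) / (2.40873036 − 1) = $27,548.77.

$27,549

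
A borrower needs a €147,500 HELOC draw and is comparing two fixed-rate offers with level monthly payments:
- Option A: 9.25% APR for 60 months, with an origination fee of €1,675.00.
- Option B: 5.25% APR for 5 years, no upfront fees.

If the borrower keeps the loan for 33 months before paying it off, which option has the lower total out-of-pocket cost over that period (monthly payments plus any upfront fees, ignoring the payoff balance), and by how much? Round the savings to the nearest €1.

Option A: monthly rate = 9.25%/12 = 0.0077083; payment = 147,500 × 0.0077083 / (1 − (1+0.0077083)^−60) = €3,079.78.
Option B: at 5.25% the monthly rate is 0.0043750, so the payment is 147,500 × 0.0043750 / (1 − 1.0043750^−60) = €2,800.43.
Over 33 months: Option A costs 33 × €3,079.78 + €1,675.00 = €103,307.74; Option B costs 33 × €2,800.43 = €92,414.19.
Option B is cheaper by €103,307.74 − €92,414.19 = €10,893.55.

Option B by €10,894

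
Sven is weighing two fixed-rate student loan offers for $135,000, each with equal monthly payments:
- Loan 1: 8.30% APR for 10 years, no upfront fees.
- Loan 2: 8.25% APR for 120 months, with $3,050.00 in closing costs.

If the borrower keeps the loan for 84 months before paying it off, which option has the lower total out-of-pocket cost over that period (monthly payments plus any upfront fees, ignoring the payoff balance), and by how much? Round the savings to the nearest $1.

Loan 1: at 8.30% the monthly rate is 0.0069167, so the payment is 135,000 × 0.0069167 / (1 − 1.0069167^−120) = $1,659.40.
Loan 2: at 8.25% the monthly rate is 0.0068750, so the payment is 135,000 × 0.0068750 / (1 − 1.0068750^−120) = $1,655.81.
Over 84 months: Loan 1 costs 84 × $1,659.40 = $139,389.60; Loan 2 costs 84 × $1,655.81 + $3,050.00 = $142,138.04.
Loan 1 is cheaper by $142,138.04 − $139,389.60 = $2,748.44.

Loan 1 by $2,748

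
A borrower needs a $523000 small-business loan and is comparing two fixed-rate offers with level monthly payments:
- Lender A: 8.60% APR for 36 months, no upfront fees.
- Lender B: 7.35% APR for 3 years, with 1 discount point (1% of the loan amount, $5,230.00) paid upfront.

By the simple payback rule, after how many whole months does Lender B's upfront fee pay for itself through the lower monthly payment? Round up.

Lender A: at 8.60% the monthly rate is 0.0071667, so the payment is 523,000 × 0.0071667 / (1 − 1.0071667^−36) = $16,534.07.
Lender B: at 7.35% the monthly rate is 0.0061250, so the payment is 523,000 × 0.0061250 / (1 − 1.0061250^−36) = $16,232.55.
Monthly savings = $16,534.07 − $16,232.55 = $301.52.
Break-even = $5,230.00 / $301.52 = 17.35 → 18 months.

18 months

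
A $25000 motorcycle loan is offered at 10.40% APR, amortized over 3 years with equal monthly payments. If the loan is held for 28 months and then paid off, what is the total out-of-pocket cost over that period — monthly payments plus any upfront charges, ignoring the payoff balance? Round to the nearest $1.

$22,719

At 10.40% the monthly rate is 0.0086667, so the payment is 25,000 × 0.0086667 / (1 − 1.0086667^−36) = $811.38.
Total outlay = 28 × $811.38 = $22,718.64.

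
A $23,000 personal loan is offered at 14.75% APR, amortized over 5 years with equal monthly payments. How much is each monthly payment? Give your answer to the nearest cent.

$544.15

At 14.75% the monthly rate is 0.0122917, so the payment is 23,000 × 0.0122917 / (1 − 1.0122917^−60) = $544.15.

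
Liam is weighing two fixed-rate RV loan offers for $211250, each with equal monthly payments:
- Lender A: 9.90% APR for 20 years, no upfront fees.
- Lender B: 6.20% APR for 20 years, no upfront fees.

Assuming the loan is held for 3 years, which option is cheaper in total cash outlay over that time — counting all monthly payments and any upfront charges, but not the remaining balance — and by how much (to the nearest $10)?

Lender A: at 9.90% the monthly rate is 0.0082500, so the payment is 211,250 × 0.0082500 / (1 − 1.0082500^−240) = $2,024.63.
Lender B: at 6.20% the monthly rate is 0.0051667, so the payment is 211,250 × 0.0051667 / (1 − 1.0051667^−240) = $1,537.94.
Over 36 months: Lender A costs 36 × $2,024.63 = $72,886.68; Lender B costs 36 × $1,537.94 = $55,365.84.
Lender B is cheaper by $72,886.68 − $55,365.84 = $17,520.84.

Lender B by $17,520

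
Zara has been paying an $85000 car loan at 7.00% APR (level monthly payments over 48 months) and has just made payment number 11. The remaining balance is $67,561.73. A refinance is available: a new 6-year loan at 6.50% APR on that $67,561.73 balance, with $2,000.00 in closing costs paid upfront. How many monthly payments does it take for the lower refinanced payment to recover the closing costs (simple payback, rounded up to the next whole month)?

3 months

Current payment = 85,000 × 7%/12 / (1 − (1+0.0058333)^−48) = $2,035.43.
Refinanced payment = 67,561.73 × 0.0054167 / (1 − (1+0.0054167)^−72) = $1,135.71.
Monthly savings = $2,035.43 − $1,135.71 = $899.72.
Break-even = $2,000.00 / $899.72 = 2.22 → 3 months.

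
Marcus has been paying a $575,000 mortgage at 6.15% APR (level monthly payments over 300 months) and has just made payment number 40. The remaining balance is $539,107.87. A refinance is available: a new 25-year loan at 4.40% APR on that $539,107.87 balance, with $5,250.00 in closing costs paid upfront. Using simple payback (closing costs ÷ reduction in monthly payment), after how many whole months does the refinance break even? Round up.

Current payment = 575,000 × 6.15%/12 / (1 − (1+0.0051250)^−300) = $3,757.63.
Refinanced payment = 539,107.87 × 0.0036667 / (1 − (1+0.0036667)^−300) = $2,966.02.
Monthly savings = $3,757.63 − $2,966.02 = $791.61.
Break-even = $5,250.00 / $791.61 = 6.63 → 7 months.

7 months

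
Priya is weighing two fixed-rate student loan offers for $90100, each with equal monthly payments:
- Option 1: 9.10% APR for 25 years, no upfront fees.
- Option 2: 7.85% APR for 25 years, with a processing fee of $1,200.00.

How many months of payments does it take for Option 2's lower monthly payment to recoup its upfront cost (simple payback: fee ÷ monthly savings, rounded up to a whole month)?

Option 1: monthly rate = 9.1%/12 = 0.0075833; payment = 90,100 × 0.0075833 / (1 − (1+0.0075833)^−300) = $762.30.
Option 2: at 7.85% the monthly rate is 0.0065417, so the payment is 90,100 × 0.0065417 / (1 − 1.0065417^−300) = $686.48.
Monthly savings = $762.30 − $686.48 = $75.82.
Break-even = $1,200.00 / $75.82 = 15.83 → 16 months.

16 months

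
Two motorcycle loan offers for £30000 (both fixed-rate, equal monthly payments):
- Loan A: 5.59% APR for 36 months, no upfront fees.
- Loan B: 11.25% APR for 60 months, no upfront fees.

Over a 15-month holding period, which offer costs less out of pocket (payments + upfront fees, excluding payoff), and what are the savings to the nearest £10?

Loan A: monthly rate = 5.59%/12 = 0.0046583; payment = 30,000 × 0.0046583 / (1 − (1+0.0046583)^−36) = £907.10.
Loan B: monthly rate = 11.25%/12 = 0.0093750; payment = 30,000 × 0.0093750 / (1 − (1+0.0093750)^−60) = £656.02.
Over 15 months: Loan A costs 15 × £907.10 = £13,606.50; Loan B costs 15 × £656.02 = £9,840.30.
Loan B is cheaper by £13,606.50 − £9,840.30 = £3,766.20.

Loan B by £3,770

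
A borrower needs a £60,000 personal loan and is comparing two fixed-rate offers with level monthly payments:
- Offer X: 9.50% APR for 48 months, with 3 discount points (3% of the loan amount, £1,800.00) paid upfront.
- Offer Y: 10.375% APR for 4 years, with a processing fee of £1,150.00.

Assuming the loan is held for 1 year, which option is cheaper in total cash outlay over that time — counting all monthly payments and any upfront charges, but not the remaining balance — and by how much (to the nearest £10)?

Offer X: at 9.50% the monthly rate is 0.0079167, so the payment is 60,000 × 0.0079167 / (1 − 1.0079167^−48) = £1,507.39.
Offer Y: monthly rate = 10.375%/12 = 0.0086458; payment = 60,000 × 0.0086458 / (1 − (1+0.0086458)^−48) = £1,532.58.
Over 12 months: Offer X costs 12 × £1,507.39 + £1,800.00 = £19,888.68; Offer Y costs 12 × £1,532.58 + £1,150.00 = £19,540.96.
Offer Y is cheaper by £19,888.68 − £19,540.96 = £347.72.

Offer Y by £350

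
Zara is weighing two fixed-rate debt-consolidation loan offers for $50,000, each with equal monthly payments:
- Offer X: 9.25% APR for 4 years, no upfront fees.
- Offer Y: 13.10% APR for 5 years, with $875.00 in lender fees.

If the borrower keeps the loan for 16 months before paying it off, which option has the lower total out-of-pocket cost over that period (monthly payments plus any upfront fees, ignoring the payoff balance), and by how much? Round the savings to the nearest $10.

Offer X: monthly rate = 9.25%/12 = 0.0077083; payment = 50,000 × 0.0077083 / (1 − (1+0.0077083)^−48) = $1,250.20.
Offer Y: monthly rate = 13.1%/12 = 0.0109167; payment = 50,000 × 0.0109167 / (1 − (1+0.0109167)^−60) = $1,140.21.
Over 16 months: Offer X costs 16 × $1,250.20 = $20,003.20; Offer Y costs 16 × $1,140.21 + $875.00 = $19,118.36.
Offer Y is cheaper by $20,003.20 − $19,118.36 = $884.84.

Offer Y by $880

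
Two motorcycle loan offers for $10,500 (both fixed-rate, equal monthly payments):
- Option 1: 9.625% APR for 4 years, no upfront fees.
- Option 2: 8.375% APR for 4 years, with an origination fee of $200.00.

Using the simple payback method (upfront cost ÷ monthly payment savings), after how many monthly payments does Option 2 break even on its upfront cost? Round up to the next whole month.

Option 1: monthly rate = 9.625%/12 = 0.0080208; payment = 10,500 × 0.0080208 / (1 − (1+0.0080208)^−48) = $264.42.
Option 2: at 8.375% the monthly rate is 0.0069792, so the payment is 10,500 × 0.0069792 / (1 − 1.0069792^−48) = $258.19.
Monthly savings = $264.42 − $258.19 = $6.23.
Break-even = $200.00 / $6.23 = 32.10 → 33 months.

33 months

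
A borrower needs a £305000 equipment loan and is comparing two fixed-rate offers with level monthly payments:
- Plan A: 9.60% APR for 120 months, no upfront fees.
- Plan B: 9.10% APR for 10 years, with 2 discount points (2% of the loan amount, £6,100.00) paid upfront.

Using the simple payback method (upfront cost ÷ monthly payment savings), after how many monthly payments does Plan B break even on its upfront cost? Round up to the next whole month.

Plan A: at 9.60% the monthly rate is 0.0080000, so the payment is 305,000 × 0.0080000 / (1 − 1.0080000^−120) = £3,963.34.
Plan B: monthly rate = 9.1%/12 = 0.0075833; payment = 305,000 × 0.0075833 / (1 − (1+0.0075833)^−120) = £3,880.14.
Monthly savings = £3,963.34 − £3,880.14 = £83.20.
Break-even = £6,100.00 / £83.20 = 73.32 → 74 months.

74 months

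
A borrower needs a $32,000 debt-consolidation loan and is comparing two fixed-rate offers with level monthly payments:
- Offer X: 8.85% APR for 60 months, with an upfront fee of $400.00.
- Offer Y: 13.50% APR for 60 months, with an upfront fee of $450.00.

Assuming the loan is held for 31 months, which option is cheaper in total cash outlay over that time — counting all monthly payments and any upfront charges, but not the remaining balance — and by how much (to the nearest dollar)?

Offer X: monthly rate = 8.85%/12 = 0.0073750; payment = 32,000 × 0.0073750 / (1 − (1+0.0073750)^−60) = $661.94.
Offer Y: monthly rate = 13.5%/12 = 0.0112500; payment = 32,000 × 0.0112500 / (1 − (1+0.0112500)^−60) = $736.32.
Over 31 months: Offer X costs 31 × $661.94 + $400.00 = $20,920.14; Offer Y costs 31 × $736.32 + $450.00 = $23,275.92.
Offer X is cheaper by $23,275.92 − $20,920.14 = $2,355.78.

Offer X by $2,356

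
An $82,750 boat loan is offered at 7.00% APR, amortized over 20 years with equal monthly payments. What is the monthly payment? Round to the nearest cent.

At 7.00% the monthly rate is 0.0058333, so the payment is 82,750 × 0.0058333 / (1 − 1.0058333^−240) = $641.56.

$641.56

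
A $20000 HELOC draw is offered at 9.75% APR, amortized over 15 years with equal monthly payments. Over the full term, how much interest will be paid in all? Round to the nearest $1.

$18,137

At 9.75% the monthly rate is 0.0081250, so the payment is 20,000 × 0.0081250 / (1 − 1.0081250^−180) = $211.87.
Total paid = 180 × $211.87 = $38,136.60; interest = $38,136.60 − $20,000 = $18,136.60.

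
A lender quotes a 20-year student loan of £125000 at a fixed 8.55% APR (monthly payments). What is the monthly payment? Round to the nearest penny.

At 8.55% the monthly rate is 0.0071250, so the payment is 125,000 × 0.0071250 / (1 − 1.0071250^−240) = £1,088.74.

£1,088.74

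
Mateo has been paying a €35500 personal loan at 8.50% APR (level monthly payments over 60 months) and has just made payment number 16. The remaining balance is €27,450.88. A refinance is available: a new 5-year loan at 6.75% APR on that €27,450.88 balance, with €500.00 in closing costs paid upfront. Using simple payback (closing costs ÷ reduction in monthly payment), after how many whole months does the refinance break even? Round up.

3 months

Current payment = 35,500 × 8.5%/12 / (1 − (1+0.0070833)^−60) = €728.34.
Refinanced payment = 27,450.88 × 0.0056250 / (1 − (1+0.0056250)^−60) = €540.33.
Monthly savings = €728.34 − €540.33 = €188.01.
Break-even = €500.00 / €188.01 = 2.66 → 3 months.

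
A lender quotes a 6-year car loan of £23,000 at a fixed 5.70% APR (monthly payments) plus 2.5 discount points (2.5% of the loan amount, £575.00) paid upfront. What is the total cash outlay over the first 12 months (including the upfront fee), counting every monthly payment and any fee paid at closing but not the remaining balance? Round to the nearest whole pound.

Monthly rate = 5.7%/12 = 0.0047500; payment = 23,000 × 0.0047500 / (1 − (1+0.0047500)^−72) = £377.93.
Total outlay = 12 × £377.93 + £575.00 = £5,110.16.

£5,110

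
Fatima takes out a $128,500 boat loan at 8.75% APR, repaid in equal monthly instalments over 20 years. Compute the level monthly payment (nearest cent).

$1,135.57

At 8.75% the monthly rate is 0.0072917, so the payment is 128,500 × 0.0072917 / (1 − 1.0072917^−240) = $1,135.57.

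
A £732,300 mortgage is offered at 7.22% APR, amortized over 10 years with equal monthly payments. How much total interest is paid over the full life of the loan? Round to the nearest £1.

£298,007

At 7.22% the monthly rate is 0.0060167, so the payment is 732,300 × 0.0060167 / (1 − 1.0060167^−120) = £8,585.89.
Total paid = 120 × £8,585.89 = £1,030,306.80; interest = £1,030,306.80 − £732,300 = £298,006.80.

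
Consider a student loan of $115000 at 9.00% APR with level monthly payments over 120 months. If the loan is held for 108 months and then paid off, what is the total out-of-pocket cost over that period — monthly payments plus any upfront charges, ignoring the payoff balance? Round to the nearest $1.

$157,331

Monthly rate = 9%/12 = 0.0075000; payment = 115,000 × 0.0075000 / (1 − (1+0.0075000)^−120) = $1,456.77.
Total outlay = 108 × $1,456.77 = $157,331.16.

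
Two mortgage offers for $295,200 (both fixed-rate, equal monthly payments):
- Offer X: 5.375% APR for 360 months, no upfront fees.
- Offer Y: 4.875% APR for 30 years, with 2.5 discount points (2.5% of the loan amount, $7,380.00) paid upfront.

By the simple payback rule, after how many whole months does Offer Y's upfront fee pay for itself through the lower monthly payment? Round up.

82 months

Offer X: monthly rate = 5.375%/12 = 0.0044792; payment = 295,200 × 0.0044792 / (1 − (1+0.0044792)^−360) = $1,653.04.
Offer Y: at 4.875% the monthly rate is 0.0040625, so the payment is 295,200 × 0.0040625 / (1 − 1.0040625^−360) = $1,562.22.
Monthly savings = $1,653.04 − $1,562.22 = $90.82.
Break-even = $7,380.00 / $90.82 = 81.26 → 82 months.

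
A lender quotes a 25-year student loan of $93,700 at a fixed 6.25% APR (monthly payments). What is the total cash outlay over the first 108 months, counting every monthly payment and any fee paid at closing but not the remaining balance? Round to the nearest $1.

$66,756

At 6.25% the monthly rate is 0.0052083, so the payment is 93,700 × 0.0052083 / (1 − 1.0052083^−300) = $618.11.
Total outlay = 108 × $618.11 = $66,755.88.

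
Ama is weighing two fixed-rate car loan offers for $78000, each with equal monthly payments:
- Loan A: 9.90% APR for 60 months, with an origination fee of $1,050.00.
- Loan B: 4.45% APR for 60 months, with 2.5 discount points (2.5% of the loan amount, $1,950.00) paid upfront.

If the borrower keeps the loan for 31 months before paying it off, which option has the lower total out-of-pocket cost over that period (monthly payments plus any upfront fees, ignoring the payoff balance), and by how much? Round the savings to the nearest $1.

Loan A: at 9.90% the monthly rate is 0.0082500, so the payment is 78,000 × 0.0082500 / (1 − 1.0082500^−60) = $1,653.43.
Loan B: monthly rate = 4.45%/12 = 0.0037083; payment = 78,000 × 0.0037083 / (1 − (1+0.0037083)^−60) = $1,452.38.
Over 31 months: Loan A costs 31 × $1,653.43 + $1,050.00 = $52,306.33; Loan B costs 31 × $1,452.38 + $1,950.00 = $46,973.78.
Loan B is cheaper by $52,306.33 − $46,973.78 = $5,332.55.

Loan B by $5,333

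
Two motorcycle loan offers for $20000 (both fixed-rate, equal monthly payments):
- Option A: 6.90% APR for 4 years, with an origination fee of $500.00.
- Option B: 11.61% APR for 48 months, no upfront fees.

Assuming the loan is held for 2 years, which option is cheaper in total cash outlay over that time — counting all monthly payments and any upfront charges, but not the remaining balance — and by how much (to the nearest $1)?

Option A by $577

Option A: at 6.90% the monthly rate is 0.0057500, so the payment is 20,000 × 0.0057500 / (1 − 1.0057500^−48) = $478.00.
Option B: at 11.61% the monthly rate is 0.0096750, so the payment is 20,000 × 0.0096750 / (1 − 1.0096750^−48) = $522.86.
Over 24 months: Option A costs 24 × $478.00 + $500.00 = $11,972.00; Option B costs 24 × $522.86 = $12,548.64.
Option A is cheaper by $12,548.64 − $11,972.00 = $576.64.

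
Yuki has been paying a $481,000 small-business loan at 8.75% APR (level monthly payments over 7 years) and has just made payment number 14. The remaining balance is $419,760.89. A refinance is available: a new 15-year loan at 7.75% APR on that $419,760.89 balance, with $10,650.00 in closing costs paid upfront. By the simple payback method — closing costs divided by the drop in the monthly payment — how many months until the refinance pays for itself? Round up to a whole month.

Current payment = 481,000 × 8.75%/12 / (1 − (1+0.0072917)^−84) = $7,677.96.
Refinanced payment = 419,760.89 × 0.0064583 / (1 − (1+0.0064583)^−180) = $3,951.11.
Monthly savings = $7,677.96 − $3,951.11 = $3,726.85.
Break-even = $10,650.00 / $3,726.85 = 2.86 → 3 months.

3 months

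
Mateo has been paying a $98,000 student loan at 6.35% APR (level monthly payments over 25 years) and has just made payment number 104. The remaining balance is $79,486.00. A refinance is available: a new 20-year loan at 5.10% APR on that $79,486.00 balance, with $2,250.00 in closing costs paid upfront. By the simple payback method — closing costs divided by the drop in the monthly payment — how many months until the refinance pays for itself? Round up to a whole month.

19 months

Current payment = 98,000 × 6.35%/12 / (1 − (1+0.0052917)^−300) = $652.55.
Refinanced payment = 79,486.00 × 0.0042500 / (1 − (1+0.0042500)^−240) = $528.97.
Monthly savings = $652.55 − $528.97 = $123.58.
Break-even = $2,250.00 / $123.58 = 18.21 → 19 months.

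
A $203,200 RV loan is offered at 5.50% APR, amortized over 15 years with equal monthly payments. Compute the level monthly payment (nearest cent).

$1,660.31

Monthly rate = 5.5%/12 = 0.0045833; payment = 203,200 × 0.0045833 / (1 − (1+0.0045833)^−180) = $1,660.31.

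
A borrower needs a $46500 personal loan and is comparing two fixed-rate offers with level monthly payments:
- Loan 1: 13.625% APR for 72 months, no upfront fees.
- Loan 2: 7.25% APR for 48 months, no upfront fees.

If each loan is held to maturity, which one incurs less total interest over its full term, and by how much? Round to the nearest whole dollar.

Loan 1: monthly rate = 13.625%/12 = 0.0113542; payment = 46,500 × 0.0113542 / (1 − (1+0.0113542)^−72) = $948.85.
Total interest on Loan 1 = 72 × $948.85 − $46,500 = $21,817.20.
Loan 2: monthly rate = 7.25%/12 = 0.0060417; payment = 46,500 × 0.0060417 / (1 − (1+0.0060417)^−48) = $1,118.90.
Total interest on Loan 2 = 48 × $1,118.90 − $46,500 = $7,207.20.
Loan 2 is lower by $14,610.00.

Loan 2 by $14,610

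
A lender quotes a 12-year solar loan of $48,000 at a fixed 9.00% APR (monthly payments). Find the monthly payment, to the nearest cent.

At 9.00% the monthly rate is 0.0075000, so the payment is 48,000 × 0.0075000 / (1 − 1.0075000^−144) = $546.25.

$546.25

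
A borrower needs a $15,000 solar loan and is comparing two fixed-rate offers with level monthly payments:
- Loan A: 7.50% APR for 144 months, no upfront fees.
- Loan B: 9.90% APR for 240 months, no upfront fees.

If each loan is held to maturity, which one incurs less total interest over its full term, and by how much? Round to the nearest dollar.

Loan A: at 7.50% the monthly rate is 0.0062500, so the payment is 15,000 × 0.0062500 / (1 − 1.0062500^−144) = $158.28.
Total interest on Loan A = 144 × $158.28 − $15,000 = $7,792.32.
Loan B: monthly rate = 9.9%/12 = 0.0082500; payment = 15,000 × 0.0082500 / (1 − (1+0.0082500)^−240) = $143.76.
Total interest on Loan B = 240 × $143.76 − $15,000 = $19,502.40.
Loan A is lower by $11,710.08.

Loan A by $11,710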